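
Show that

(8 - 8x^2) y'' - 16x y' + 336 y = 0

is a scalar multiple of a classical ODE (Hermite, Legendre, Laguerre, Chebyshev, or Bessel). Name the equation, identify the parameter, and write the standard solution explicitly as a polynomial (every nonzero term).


All three coefficients share the factor 8; dividing through by 8 gives  (1 - x^2) y'' - 2x y' + 42 y = 0.
This matches the Legendre equation (1 - x^2) y'' - 2x y' + n(n+1) y = 0 (note the -2x y' term) with n(n+1) = 42, so n = 6; the polynomial solution is P_6(x).
With y = sum_k a_k x^k, matching x^k gives (k+2)(k+1) a_{k+2} = [k(k+1) - n(n+1)] a_k = (k - 6)(k + 7) a_k. The right side vanishes at k = 6, so the series with the parity of 6 terminates at degree 6.
Standard normalization (P_n(1) = 1): leading coefficient (2n)!/(2^n (n!)^2) = 479001600/(64*518400) = 231/16, so a_6 = 231/16. Work downward with a_k = (k+1)(k+2) a_{k+2} / ((k - 6)(k + 7)):
  a_4 = (5)(6)(231/16) / ((4 - 6)(4 + 7)) = (3465/8)/(-22) = -315/16
  a_2 = (3)(4)(-315/16) / ((2 - 6)(2 + 7)) = (-945/4)/(-36) = 105/16
  a_0 = (1)(2)(105/16) / ((0 - 6)(0 + 7)) = (105/8)/(-42) = -5/16
Hence P_6(x) = 231 x^6/16 - 315 x^4/16 + 105 x^2/16 - 5/16.

P_6(x); series = 231 x^6/16 - 315 x^4/16 + 105 x^2/16 - 5/16


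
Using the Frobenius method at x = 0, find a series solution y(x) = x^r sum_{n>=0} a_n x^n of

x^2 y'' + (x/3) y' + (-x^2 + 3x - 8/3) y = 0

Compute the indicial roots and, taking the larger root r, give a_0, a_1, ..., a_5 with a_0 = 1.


Write in Frobenius form y'' + (p(x)/x) y' + (q(x)/x^2) y = 0:
  p(x) = 1/3,  q(x) = -x^2 + 3x - 8/3.
Indicial equation: r(r-1) + (1/3) r + (-8/3) = 0 -> roots r_1 = 2, r_2 = -4/3.
Take r = r_1 = 2. Let y(x) = x^r sum_{n>=0} a_n x^n with a_0 = 1.
Substitute y = x^r sum a_n x^n and match x^{r+n}. The recurrence is
  D(n) a_n + 3 a_{n-1} - 1 a_{n-2} = 0,  where D(n) = (r+n)(r+n-1) + (1/3)(r+n) + (-8/3).
  a_n = [-3 a_{n-1} + 1 a_{n-2}] / D(n).
Since the indicial polynomial factors as (r - r_1)(r - r_2), D(n) = (r_1 + n - r_1)(r_1 + n - r_2) = n(n + 10/3).
Evaluating step by step (a_0 = 1):
  n = 1: D(1) = 1(1 + 10/3) = 13/3; numerator = -3(1) = -3; a_1 = (-3)/(13/3) = -9/13
  n = 2: D(2) = 2(2 + 10/3) = 32/3; numerator = -3(-9/13) + 1(1) = 40/13; a_2 = (40/13)/(32/3) = 15/52
  n = 3: D(3) = 3(3 + 10/3) = 19; numerator = -3(15/52) + 1(-9/13) = -81/52; a_3 = (-81/52)/(19) = -81/988
  n = 4: D(4) = 4(4 + 10/3) = 88/3; numerator = -3(-81/988) + 1(15/52) = 132/247; a_4 = (132/247)/(88/3) = 9/494
  n = 5: D(5) = 5(5 + 10/3) = 125/3; numerator = -3(9/494) + 1(-81/988) = -135/988; a_5 = (-135/988)/(125/3) = -81/24700

r = 2; a_0 = 1; a_1 = -9/13; a_2 = 15/52; a_3 = -81/988; a_4 = 9/494; a_5 = -81/24700


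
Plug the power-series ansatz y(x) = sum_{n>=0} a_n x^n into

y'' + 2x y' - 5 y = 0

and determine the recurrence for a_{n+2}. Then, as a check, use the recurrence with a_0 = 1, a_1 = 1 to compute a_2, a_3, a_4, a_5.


Substitute y = sum_n a_n x^n.
y''(x) has coefficient (n+2)(n+1) a_{n+2} at x^n;
2 x y'(x) has coefficient 2 n a_n at x^n (shift);
-5 y(x) has coefficient -5 a_n at x^n.
Matching x^n: (n+2)(n+1) a_{n+2} + (2n - 5) a_n = 0.
Thus a_{n+2} = (-2n + 5) / ((n+1)(n+2)) * a_n.

Check with a_0 = 1, a_1 = 1 (apply the recurrence for n = 0, 1, 2, 3): a_0 = 1, a_1 = 1, a_2 = 5/2, a_3 = 1/2, a_4 = 5/24, a_5 = -1/40.

a_(n+2) = (-2n + 5) / ((n+1)(n+2)) * a_n; check: a_0 = 1, a_1 = 1, a_2 = 5/2, a_3 = 1/2, a_4 = 5/24, a_5 = -1/40


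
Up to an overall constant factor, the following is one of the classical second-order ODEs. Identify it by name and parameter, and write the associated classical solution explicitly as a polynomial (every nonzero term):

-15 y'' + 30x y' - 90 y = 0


All three coefficients share the factor -15; dividing through by -15 gives  y'' - 2x y' + 6 y = 0.
This matches the Hermite equation y'' - 2x y' + 2n y = 0 with 2n = 6, so n = 3; the polynomial solution is H_3(x).
With y = sum_k a_k x^k, matching x^k gives (k+2)(k+1) a_{k+2} = 2(k - n) a_k = 2(k - 3) a_k. The right side vanishes at k = 3, so the series with the parity of 3 terminates at degree 3.
Standard normalization: leading coefficient of H_n is 2^n, so a_3 = 2^3 = 8. Work downward with a_k = (k+1)(k+2) a_{k+2} / (2(k - n)):
  a_1 = (2)(3)(8) / (2(1 - 3)) = 48/(-4) = -12
Hence H_3(x) = 8 x^3 - 12 x.

H_3(x); series = 8 x^3 - 12 x


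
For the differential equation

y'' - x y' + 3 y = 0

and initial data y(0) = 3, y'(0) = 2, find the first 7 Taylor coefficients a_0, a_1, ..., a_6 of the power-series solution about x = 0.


Ansatz: y(x) = sum_{n>=0} a_n x^n, so y'(x) = sum_{n>=1} n a_n x^(n-1) and y''(x) = sum_{n>=2} n(n-1) a_n x^(n-2).
Substitute into P(x) y'' + Q(x) y' + R(x) y = 0 with P(x) = 1, Q(x) = -x, R(x) = 3, and match powers of x.
Initial conditions: a_0 = 3, a_1 = 2.
Setting the coefficient of each power of x to zero and solving order by order (substituting the coefficients already found):
  x^0: 2 a_2 + 3 a_0 = 0  ->  2 a_2 = -3 a_0 = -9  ->  a_2 = -9/2
  x^1: 6 a_3 + 2 a_1 = 0  ->  6 a_3 = -2 a_1 = -4  ->  a_3 = -2/3
  x^2: 12 a_4 + a_2 = 0  ->  12 a_4 = -a_2 = 9/2  ->  a_4 = 3/8
  x^3: 20 a_5 = 0  ->  a_5 = 0
  x^4: 30 a_6 - a_4 = 0  ->  30 a_6 = a_4 = 3/8  ->  a_6 = 1/80
Truncated series: y(x) = 3 + 2 x - (9/2) x^2 - (2/3) x^3 + (3/8) x^4 + (1/80) x^6 + O(x^7).

a_0 = 3; a_1 = 2; a_2 = -9/2; a_3 = -2/3; a_4 = 3/8; a_5 = 0; a_6 = 1/80


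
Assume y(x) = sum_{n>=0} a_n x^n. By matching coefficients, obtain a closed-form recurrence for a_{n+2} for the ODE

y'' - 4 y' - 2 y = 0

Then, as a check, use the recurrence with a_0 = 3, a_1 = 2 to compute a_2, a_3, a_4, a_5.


Substitute y = sum_n a_n x^n.
y''(x) has coefficient (n+2)(n+1) a_{n+2} at x^n;
-4 y'(x) has coefficient -4 (n+1) a_{n+1} at x^n;
-2 y(x) has coefficient -2 a_n at x^n.
Matching x^n: (n+2)(n+1) a_{n+2} - 4 (n+1) a_{n+1} - 2 a_n = 0.
Thus a_{n+2} = [4 (n+1) a_{n+1} + 2 a_n] / ((n+1)(n+2)).

Check with a_0 = 3, a_1 = 2 (apply the recurrence for n = 0, 1, 2, 3): a_0 = 3, a_1 = 2, a_2 = 7, a_3 = 10, a_4 = 67/6, a_5 = 149/15.

a_(n+2) = [4 (n+1) a_(n+1) + 2 a_n] / ((n+1)(n+2)); check: a_0 = 3, a_1 = 2, a_2 = 7, a_3 = 10, a_4 = 67/6, a_5 = 149/15


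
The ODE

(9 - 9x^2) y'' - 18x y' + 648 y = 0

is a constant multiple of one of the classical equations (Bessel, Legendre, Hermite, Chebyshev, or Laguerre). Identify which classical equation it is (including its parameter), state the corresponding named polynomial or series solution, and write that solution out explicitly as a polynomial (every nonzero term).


All three coefficients share the factor 9; dividing through by 9 gives  (1 - x^2) y'' - 2x y' + 72 y = 0.
This matches the Legendre equation (1 - x^2) y'' - 2x y' + n(n+1) y = 0 (note the -2x y' term) with n(n+1) = 72, so n = 8; the polynomial solution is P_8(x).
With y = sum_k a_k x^k, matching x^k gives (k+2)(k+1) a_{k+2} = [k(k+1) - n(n+1)] a_k = (k - 8)(k + 9) a_k. The right side vanishes at k = 8, so the series with the parity of 8 terminates at degree 8.
Standard normalization (P_n(1) = 1): leading coefficient (2n)!/(2^n (n!)^2) = 20922789888000/(256*1625702400) = 6435/128, so a_8 = 6435/128. Work downward with a_k = (k+1)(k+2) a_{k+2} / ((k - 8)(k + 9)):
  a_6 = (7)(8)(6435/128) / ((6 - 8)(6 + 9)) = (45045/16)/(-30) = -3003/32
  a_4 = (5)(6)(-3003/32) / ((4 - 8)(4 + 9)) = (-45045/16)/(-52) = 3465/64
  a_2 = (3)(4)(3465/64) / ((2 - 8)(2 + 9)) = (10395/16)/(-66) = -315/32
  a_0 = (1)(2)(-315/32) / ((0 - 8)(0 + 9)) = (-315/16)/(-72) = 35/128
Hence P_8(x) = 6435 x^8/128 - 3003 x^6/32 + 3465 x^4/64 - 315 x^2/32 + 35/128.

P_8(x); series = 6435 x^8/128 - 3003 x^6/32 + 3465 x^4/64 - 315 x^2/32 + 35/128


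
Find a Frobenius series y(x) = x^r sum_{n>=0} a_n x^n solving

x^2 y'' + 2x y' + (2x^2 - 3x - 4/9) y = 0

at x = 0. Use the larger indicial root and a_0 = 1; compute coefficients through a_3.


Write in Frobenius form y'' + (p(x)/x) y' + (q(x)/x^2) y = 0:
  p(x) = 2,  q(x) = 2x^2 - 3x - 4/9.
Indicial equation: r(r-1) + (2) r + (-4/9) = 0 -> roots r_1 = 1/3, r_2 = -4/3.
Take r = r_1 = 1/3. Let y(x) = x^r sum_{n>=0} a_n x^n with a_0 = 1.
Substitute y = x^r sum a_n x^n and match x^{r+n}. The recurrence is
  D(n) a_n - 3 a_{n-1} + 2 a_{n-2} = 0,  where D(n) = (r+n)(r+n-1) + (2)(r+n) + (-4/9).
  a_n = [3 a_{n-1} - 2 a_{n-2}] / D(n).
Since the indicial polynomial factors as (r - r_1)(r - r_2), D(n) = (r_1 + n - r_1)(r_1 + n - r_2) = n(n + 5/3).
Evaluating step by step (a_0 = 1):
  n = 1: D(1) = 1(1 + 5/3) = 8/3; numerator = 3(1) = 3; a_1 = (3)/(8/3) = 9/8
  n = 2: D(2) = 2(2 + 5/3) = 22/3; numerator = 3(9/8) - 2(1) = 11/8; a_2 = (11/8)/(22/3) = 3/16
  n = 3: D(3) = 3(3 + 5/3) = 14; numerator = 3(3/16) - 2(9/8) = -27/16; a_3 = (-27/16)/(14) = -27/224

r = 1/3; a_0 = 1; a_1 = 9/8; a_2 = 3/16; a_3 = -27/224


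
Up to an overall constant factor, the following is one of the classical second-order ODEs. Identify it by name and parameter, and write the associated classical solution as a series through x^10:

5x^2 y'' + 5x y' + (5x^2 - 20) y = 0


All three coefficients share the factor 5; dividing through by 5 gives  x^2 y'' + x y' + (x^2 - 4) y = 0.
This matches the Bessel equation x^2 y'' + x y' + (x^2 - nu^2) y = 0 with nu^2 = 4, so nu = 2; the solution bounded at x = 0 is J_2(x).
Frobenius at x = 0: indicial roots ±nu; for r = nu the recurrence k(k + 2nu) c_k = -c_{k-2} gives the standard series J_nu(x) = sum_{k>=0} (-1)^k / (k! (k+nu)!) (x/2)^(2k+nu). Evaluate the first 5 terms:
  k = 0: (-1)^0 / (0! * 2! * 2^2) x^2 = 1/(1*2*4) x^2 = (1/8) x^2
  k = 1: (-1)^1 / (1! * 3! * 2^4) x^4 = -1/(1*6*16) x^4 = (-1/96) x^4
  k = 2: (-1)^2 / (2! * 4! * 2^6) x^6 = 1/(2*24*64) x^6 = (1/3072) x^6
  k = 3: (-1)^3 / (3! * 5! * 2^8) x^8 = -1/(6*120*256) x^8 = (-1/184320) x^8
  k = 4: (-1)^4 / (4! * 6! * 2^10) x^10 = 1/(24*720*1024) x^10 = (1/17694720) x^10
Hence J_2(x) = x^10/17694720 - x^8/184320 + x^6/3072 - x^4/96 + x^2/8 + ....

J_2(x); series = x^10/17694720 - x^8/184320 + x^6/3072 - x^4/96 + x^2/8


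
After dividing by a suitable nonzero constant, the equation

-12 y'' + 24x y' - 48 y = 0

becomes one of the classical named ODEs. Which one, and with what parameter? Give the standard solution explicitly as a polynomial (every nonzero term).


All three coefficients share the factor -12; dividing through by -12 gives  y'' - 2x y' + 4 y = 0.
This matches the Hermite equation y'' - 2x y' + 2n y = 0 with 2n = 4, so n = 2; the polynomial solution is H_2(x).
With y = sum_k a_k x^k, matching x^k gives (k+2)(k+1) a_{k+2} = 2(k - n) a_k = 2(k - 2) a_k. The right side vanishes at k = 2, so the series with the parity of 2 terminates at degree 2.
Standard normalization: leading coefficient of H_n is 2^n, so a_2 = 2^2 = 4. Work downward with a_k = (k+1)(k+2) a_{k+2} / (2(k - n)):
  a_0 = (1)(2)(4) / (2(0 - 2)) = 8/(-4) = -2
Hence H_2(x) = 4 x^2 - 2.

H_2(x); series = 4 x^2 - 2


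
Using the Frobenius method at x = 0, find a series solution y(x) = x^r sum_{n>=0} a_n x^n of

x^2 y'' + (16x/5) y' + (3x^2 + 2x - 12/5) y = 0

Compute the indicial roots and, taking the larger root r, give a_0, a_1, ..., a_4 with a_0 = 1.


Write in Frobenius form y'' + (p(x)/x) y' + (q(x)/x^2) y = 0:
  p(x) = 16/5,  q(x) = 3x^2 + 2x - 12/5.
Indicial equation: r(r-1) + (16/5) r + (-12/5) = 0 -> roots r_1 = 4/5, r_2 = -3.
Take r = r_1 = 4/5. Let y(x) = x^r sum_{n>=0} a_n x^n with a_0 = 1.
Substitute y = x^r sum a_n x^n and match x^{r+n}. The recurrence is
  D(n) a_n + 2 a_{n-1} + 3 a_{n-2} = 0,  where D(n) = (r+n)(r+n-1) + (16/5)(r+n) + (-12/5).
  a_n = [-2 a_{n-1} - 3 a_{n-2}] / D(n).
Since the indicial polynomial factors as (r - r_1)(r - r_2), D(n) = (r_1 + n - r_1)(r_1 + n - r_2) = n(n + 19/5).
Evaluating step by step (a_0 = 1):
  n = 1: D(1) = 1(1 + 19/5) = 24/5; numerator = -2(1) = -2; a_1 = (-2)/(24/5) = -5/12
  n = 2: D(2) = 2(2 + 19/5) = 58/5; numerator = -2(-5/12) - 3(1) = -13/6; a_2 = (-13/6)/(58/5) = -65/348
  n = 3: D(3) = 3(3 + 19/5) = 102/5; numerator = -2(-65/348) - 3(-5/12) = 565/348; a_3 = (565/348)/(102/5) = 2825/35496
  n = 4: D(4) = 4(4 + 19/5) = 156/5; numerator = -2(2825/35496) - 3(-65/348) = 1780/4437; a_4 = (1780/4437)/(156/5) = 2225/173043

r = 4/5; a_0 = 1; a_1 = -5/12; a_2 = -65/348; a_3 = 2825/35496; a_4 = 2225/173043


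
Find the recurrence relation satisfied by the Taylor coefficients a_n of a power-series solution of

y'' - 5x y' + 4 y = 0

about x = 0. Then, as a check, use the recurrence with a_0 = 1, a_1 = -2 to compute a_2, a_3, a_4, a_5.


Substitute y = sum_n a_n x^n.
y''(x) has coefficient (n+2)(n+1) a_{n+2} at x^n;
-5 x y'(x) has coefficient -5 n a_n at x^n (shift);
4 y(x) has coefficient 4 a_n at x^n.
Matching x^n: (n+2)(n+1) a_{n+2} + (-5n + 4) a_n = 0.
Thus a_{n+2} = (5n - 4) / ((n+1)(n+2)) * a_n.

Check with a_0 = 1, a_1 = -2 (apply the recurrence for n = 0, 1, 2, 3): a_0 = 1, a_1 = -2, a_2 = -2, a_3 = -1/3, a_4 = -1, a_5 = -11/60.

a_(n+2) = (5n - 4) / ((n+1)(n+2)) * a_n; check: a_0 = 1, a_1 = -2, a_2 = -2, a_3 = -1/3, a_4 = -1, a_5 = -11/60


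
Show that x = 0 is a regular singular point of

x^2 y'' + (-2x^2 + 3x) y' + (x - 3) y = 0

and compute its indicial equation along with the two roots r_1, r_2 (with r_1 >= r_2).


Divide by x^2 to reach normal form y'' + P_1(x) y' + P_2(x) y = 0 with P_1(x) = -2 + 3/x and P_2(x) = 1/x - 3/x^2.
x = 0 is a singular point because the y'-coefficient -2 + 3/x has a pole at x = 0 and the y-coefficient 1/x - 3/x^2 has a pole at x = 0.
It is a regular singular point because x P_1(x) = p(x) = 3 - 2x and x^2 P_2(x) = q(x) = x - 3 are polynomials, hence analytic at x = 0.
p(0) = 3,  q(0) = -3.
Indicial equation: r(r-1) + p(0) r + q(0) = 0, i.e. r^2 + (p(0) - 1) r + q(0) = 0, i.e. r^2 + 2 r - 3 = 0.
Discriminant: (2)^2 - 4(-3) = 16, so r = (-2 ± 4)/2.
Solving: r_1 = 1, r_2 = -3.

indicial: r^2 + 2 r - 3 = 0; roots r_1 = 1, r_2 = -3


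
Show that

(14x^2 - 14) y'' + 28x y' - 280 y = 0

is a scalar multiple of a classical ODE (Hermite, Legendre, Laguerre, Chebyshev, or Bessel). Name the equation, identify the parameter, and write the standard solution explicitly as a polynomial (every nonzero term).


All three coefficients share the factor -14; dividing through by -14 gives  (1 - x^2) y'' - 2x y' + 20 y = 0.
This matches the Legendre equation (1 - x^2) y'' - 2x y' + n(n+1) y = 0 (note the -2x y' term) with n(n+1) = 20, so n = 4; the polynomial solution is P_4(x).
With y = sum_k a_k x^k, matching x^k gives (k+2)(k+1) a_{k+2} = [k(k+1) - n(n+1)] a_k = (k - 4)(k + 5) a_k. The right side vanishes at k = 4, so the series with the parity of 4 terminates at degree 4.
Standard normalization (P_n(1) = 1): leading coefficient (2n)!/(2^n (n!)^2) = 40320/(16*576) = 35/8, so a_4 = 35/8. Work downward with a_k = (k+1)(k+2) a_{k+2} / ((k - 4)(k + 5)):
  a_2 = (3)(4)(35/8) / ((2 - 4)(2 + 5)) = (105/2)/(-14) = -15/4
  a_0 = (1)(2)(-15/4) / ((0 - 4)(0 + 5)) = (-15/2)/(-20) = 3/8
Hence P_4(x) = 35 x^4/8 - 15 x^2/4 + 3/8.

P_4(x); series = 35 x^4/8 - 15 x^2/4 + 3/8


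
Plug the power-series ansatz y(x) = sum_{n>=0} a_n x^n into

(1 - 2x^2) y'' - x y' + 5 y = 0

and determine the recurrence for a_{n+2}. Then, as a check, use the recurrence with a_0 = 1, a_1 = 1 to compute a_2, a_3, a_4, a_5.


Substitute y = sum_n a_n x^n.
(1 - 2 x^2) y'' contributes (n+2)(n+1) a_{n+2} - 2 n(n-1) a_n at x^n.
-x y'(x) contributes -n a_n at x^n.
5 y(x) contributes 5 a_n at x^n.
Matching x^n: (n+2)(n+1) a_{n+2} + (-2 n(n-1) - n + 5) a_n = 0.
Thus a_{n+2} = (2 n(n-1) + n - 5) / ((n+1)(n+2)) * a_n.

Check with a_0 = 1, a_1 = 1 (apply the recurrence for n = 0, 1, 2, 3): a_0 = 1, a_1 = 1, a_2 = -5/2, a_3 = -2/3, a_4 = -5/24, a_5 = -1/3.

a_(n+2) = (2 n(n-1) + n - 5) / ((n+1)(n+2)) * a_n; check: a_0 = 1, a_1 = 1, a_2 = -5/2, a_3 = -2/3, a_4 = -5/24, a_5 = -1/3


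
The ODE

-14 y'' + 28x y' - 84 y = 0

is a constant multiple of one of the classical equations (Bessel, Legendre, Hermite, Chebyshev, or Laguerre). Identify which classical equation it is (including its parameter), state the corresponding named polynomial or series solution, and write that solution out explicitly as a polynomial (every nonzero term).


All three coefficients share the factor -14; dividing through by -14 gives  y'' - 2x y' + 6 y = 0.
This matches the Hermite equation y'' - 2x y' + 2n y = 0 with 2n = 6, so n = 3; the polynomial solution is H_3(x).
With y = sum_k a_k x^k, matching x^k gives (k+2)(k+1) a_{k+2} = 2(k - n) a_k = 2(k - 3) a_k. The right side vanishes at k = 3, so the series with the parity of 3 terminates at degree 3.
Standard normalization: leading coefficient of H_n is 2^n, so a_3 = 2^3 = 8. Work downward with a_k = (k+1)(k+2) a_{k+2} / (2(k - n)):
  a_1 = (2)(3)(8) / (2(1 - 3)) = 48/(-4) = -12
Hence H_3(x) = 8 x^3 - 12 x.

H_3(x); series = 8 x^3 - 12 x


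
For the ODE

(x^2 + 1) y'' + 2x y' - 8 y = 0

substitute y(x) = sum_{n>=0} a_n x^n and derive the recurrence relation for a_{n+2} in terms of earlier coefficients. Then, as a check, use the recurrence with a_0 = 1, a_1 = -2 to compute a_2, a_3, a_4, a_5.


Substitute y = sum_n a_n x^n.
(1 + 1 x^2) y'' contributes (n+2)(n+1) a_{n+2} + n(n-1) a_n at x^n.
2 x y'(x) contributes 2 n a_n at x^n.
-8 y(x) contributes -8 a_n at x^n.
Matching x^n: (n+2)(n+1) a_{n+2} + (n(n-1) + 2 n - 8) a_n = 0.
Thus a_{n+2} = (-n(n-1) - 2 n + 8) / ((n+1)(n+2)) * a_n.

Check with a_0 = 1, a_1 = -2 (apply the recurrence for n = 0, 1, 2, 3): a_0 = 1, a_1 = -2, a_2 = 4, a_3 = -2, a_4 = 2/3, a_5 = 2/5.

a_(n+2) = (-n(n-1) - 2 n + 8) / ((n+1)(n+2)) * a_n; check: a_0 = 1, a_1 = -2, a_2 = 4, a_3 = -2, a_4 = 2/3, a_5 = 2/5


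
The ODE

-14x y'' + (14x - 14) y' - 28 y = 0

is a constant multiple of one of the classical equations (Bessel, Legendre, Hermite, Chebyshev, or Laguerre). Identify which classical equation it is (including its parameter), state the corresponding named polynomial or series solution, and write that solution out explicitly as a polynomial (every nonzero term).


All three coefficients share the factor -14; dividing through by -14 gives  x y'' + (1 - x) y' + 2 y = 0.
This matches the Laguerre equation x y'' + (1 - x) y' + n y = 0 with n = 2; the polynomial solution is L_2(x).
With y = sum_k a_k x^k, matching x^k gives (k+1)k a_{k+1} + (k+1) a_{k+1} - k a_k + n a_k = 0, i.e. (k+1)^2 a_{k+1} = (k - n) a_k = (k - 2) a_k. The right side vanishes at k = 2, so the series terminates at degree 2.
Standard normalization L_n(0) = 1 gives a_0 = 1. Work upward with a_{k+1} = (k - 2) a_k / (k+1)^2:
  a_1 = (0 - 2)(1) / 1^2 = -2/1 = -2
  a_2 = (1 - 2)(-2) / 2^2 = 2/4 = 1/2
Hence L_2(x) = x^2/2 - 2 x + 1.

L_2(x); series = x^2/2 - 2 x + 1


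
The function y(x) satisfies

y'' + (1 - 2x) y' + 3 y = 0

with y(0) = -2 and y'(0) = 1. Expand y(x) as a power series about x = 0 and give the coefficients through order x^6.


Ansatz: y(x) = sum_{n>=0} a_n x^n, so y'(x) = sum_{n>=1} n a_n x^(n-1) and y''(x) = sum_{n>=2} n(n-1) a_n x^(n-2).
Substitute into P(x) y'' + Q(x) y' + R(x) y = 0 with P(x) = 1, Q(x) = 1 - 2x, R(x) = 3, and match powers of x.
Initial conditions: a_0 = -2, a_1 = 1.
Setting the coefficient of each power of x to zero and solving order by order (substituting the coefficients already found):
  x^0: 2 a_2 + a_1 + 3 a_0 = 0  ->  2 a_2 = -a_1 - 3 a_0 = 5  ->  a_2 = 5/2
  x^1: 6 a_3 + 2 a_2 + a_1 = 0  ->  6 a_3 = -2 a_2 - a_1 = -6  ->  a_3 = -1
  x^2: 12 a_4 + 3 a_3 - a_2 = 0  ->  12 a_4 = -3 a_3 + a_2 = 11/2  ->  a_4 = 11/24
  x^3: 20 a_5 + 4 a_4 - 3 a_3 = 0  ->  20 a_5 = -4 a_4 + 3 a_3 = -29/6  ->  a_5 = -29/120
  x^4: 30 a_6 + 5 a_5 - 5 a_4 = 0  ->  30 a_6 = -5 a_5 + 5 a_4 = 7/2  ->  a_6 = 7/60
Truncated series: y(x) = -2 + x + (5/2) x^2 - x^3 + (11/24) x^4 - (29/120) x^5 + (7/60) x^6 + O(x^7).

a_0 = -2; a_1 = 1; a_2 = 5/2; a_3 = -1; a_4 = 11/24; a_5 = -29/120; a_6 = 7/60


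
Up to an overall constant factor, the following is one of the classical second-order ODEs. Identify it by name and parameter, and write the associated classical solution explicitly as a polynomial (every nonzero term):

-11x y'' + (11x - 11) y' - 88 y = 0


All three coefficients share the factor -11; dividing through by -11 gives  x y'' + (1 - x) y' + 8 y = 0.
This matches the Laguerre equation x y'' + (1 - x) y' + n y = 0 with n = 8; the polynomial solution is L_8(x).
With y = sum_k a_k x^k, matching x^k gives (k+1)k a_{k+1} + (k+1) a_{k+1} - k a_k + n a_k = 0, i.e. (k+1)^2 a_{k+1} = (k - n) a_k = (k - 8) a_k. The right side vanishes at k = 8, so the series terminates at degree 8.
Standard normalization L_n(0) = 1 gives a_0 = 1. Work upward with a_{k+1} = (k - 8) a_k / (k+1)^2:
  a_1 = (0 - 8)(1) / 1^2 = -8/1 = -8
  a_2 = (1 - 8)(-8) / 2^2 = 56/4 = 14
  a_3 = (2 - 8)(14) / 3^2 = -84/9 = -28/3
  a_4 = (3 - 8)(-28/3) / 4^2 = (140/3)/16 = 35/12
  a_5 = (4 - 8)(35/12) / 5^2 = (-35/3)/25 = -7/15
  a_6 = (5 - 8)(-7/15) / 6^2 = (7/5)/36 = 7/180
  a_7 = (6 - 8)(7/180) / 7^2 = (-7/90)/49 = -1/630
  a_8 = (7 - 8)(-1/630) / 8^2 = (1/630)/64 = 1/40320
Hence L_8(x) = x^8/40320 - x^7/630 + 7 x^6/180 - 7 x^5/15 + 35 x^4/12 - 28 x^3/3 + 14 x^2 - 8 x + 1.

L_8(x); series = x^8/40320 - x^7/630 + 7 x^6/180 - 7 x^5/15 + 35 x^4/12 - 28 x^3/3 + 14 x^2 - 8 x + 1


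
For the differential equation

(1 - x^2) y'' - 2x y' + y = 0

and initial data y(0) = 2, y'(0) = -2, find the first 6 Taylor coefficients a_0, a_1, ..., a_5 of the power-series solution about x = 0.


Ansatz: y(x) = sum_{n>=0} a_n x^n, so y'(x) = sum_{n>=1} n a_n x^(n-1) and y''(x) = sum_{n>=2} n(n-1) a_n x^(n-2).
Substitute into P(x) y'' + Q(x) y' + R(x) y = 0 with P(x) = 1 - x^2, Q(x) = -2x, R(x) = 1, and match powers of x.
Initial conditions: a_0 = 2, a_1 = -2.
Setting the coefficient of each power of x to zero and solving order by order (substituting the coefficients already found):
  x^0: 2 a_2 + a_0 = 0  ->  2 a_2 = -a_0 = -2  ->  a_2 = -1
  x^1: 6 a_3 - a_1 = 0  ->  6 a_3 = a_1 = -2  ->  a_3 = -1/3
  x^2: 12 a_4 - 5 a_2 = 0  ->  12 a_4 = 5 a_2 = -5  ->  a_4 = -5/12
  x^3: 20 a_5 - 11 a_3 = 0  ->  20 a_5 = 11 a_3 = -11/3  ->  a_5 = -11/60
Truncated series: y(x) = 2 - 2 x - x^2 - (1/3) x^3 - (5/12) x^4 - (11/60) x^5 + O(x^6).

a_0 = 2; a_1 = -2; a_2 = -1; a_3 = -1/3; a_4 = -5/12; a_5 = -11/60


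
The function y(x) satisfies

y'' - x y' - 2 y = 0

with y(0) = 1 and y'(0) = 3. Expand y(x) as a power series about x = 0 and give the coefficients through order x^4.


Ansatz: y(x) = sum_{n>=0} a_n x^n, so y'(x) = sum_{n>=1} n a_n x^(n-1) and y''(x) = sum_{n>=2} n(n-1) a_n x^(n-2).
Substitute into P(x) y'' + Q(x) y' + R(x) y = 0 with P(x) = 1, Q(x) = -x, R(x) = -2, and match powers of x.
Initial conditions: a_0 = 1, a_1 = 3.
Setting the coefficient of each power of x to zero and solving order by order (substituting the coefficients already found):
  x^0: 2 a_2 - 2 a_0 = 0  ->  2 a_2 = 2 a_0 = 2  ->  a_2 = 1
  x^1: 6 a_3 - 3 a_1 = 0  ->  6 a_3 = 3 a_1 = 9  ->  a_3 = 3/2
  x^2: 12 a_4 - 4 a_2 = 0  ->  12 a_4 = 4 a_2 = 4  ->  a_4 = 1/3
Truncated series: y(x) = 1 + 3 x + x^2 + (3/2) x^3 + (1/3) x^4 + O(x^5).

a_0 = 1; a_1 = 3; a_2 = 1; a_3 = 3/2; a_4 = 1/3


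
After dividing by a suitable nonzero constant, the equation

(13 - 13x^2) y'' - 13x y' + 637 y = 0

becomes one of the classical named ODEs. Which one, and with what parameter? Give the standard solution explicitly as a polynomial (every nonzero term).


All three coefficients share the factor 13; dividing through by 13 gives  (1 - x^2) y'' - x y' + 49 y = 0.
This matches the Chebyshev equation (1 - x^2) y'' - x y' + n^2 y = 0 (note the -x y' term, not -2x y') with n^2 = 49, so n = 7; the polynomial solution is T_7(x).
With y = sum_k a_k x^k, matching x^k gives (k+2)(k+1) a_{k+2} = (k^2 - n^2) a_k = (k - 7)(k + 7) a_k. The right side vanishes at k = 7, so the series with the parity of 7 terminates at degree 7.
Standard normalization: leading coefficient of T_n is 2^(n-1), so a_7 = 2^6 = 64. Work downward with a_k = (k+1)(k+2) a_{k+2} / ((k - 7)(k + 7)):
  a_5 = (6)(7)(64) / ((5 - 7)(5 + 7)) = 2688/(-24) = -112
  a_3 = (4)(5)(-112) / ((3 - 7)(3 + 7)) = -2240/(-40) = 56
  a_1 = (2)(3)(56) / ((1 - 7)(1 + 7)) = 336/(-48) = -7
Hence T_7(x) = 64 x^7 - 112 x^5 + 56 x^3 - 7 x.

T_7(x); series = 64 x^7 - 112 x^5 + 56 x^3 - 7 x


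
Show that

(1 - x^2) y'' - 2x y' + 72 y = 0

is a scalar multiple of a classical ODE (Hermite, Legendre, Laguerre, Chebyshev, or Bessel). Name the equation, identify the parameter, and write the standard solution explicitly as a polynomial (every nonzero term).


The equation is already in a standard form:  (1 - x^2) y'' - 2x y' + 72 y = 0.
This matches the Legendre equation (1 - x^2) y'' - 2x y' + n(n+1) y = 0 (note the -2x y' term) with n(n+1) = 72, so n = 8; the polynomial solution is P_8(x).
With y = sum_k a_k x^k, matching x^k gives (k+2)(k+1) a_{k+2} = [k(k+1) - n(n+1)] a_k = (k - 8)(k + 9) a_k. The right side vanishes at k = 8, so the series with the parity of 8 terminates at degree 8.
Standard normalization (P_n(1) = 1): leading coefficient (2n)!/(2^n (n!)^2) = 20922789888000/(256*1625702400) = 6435/128, so a_8 = 6435/128. Work downward with a_k = (k+1)(k+2) a_{k+2} / ((k - 8)(k + 9)):
  a_6 = (7)(8)(6435/128) / ((6 - 8)(6 + 9)) = (45045/16)/(-30) = -3003/32
  a_4 = (5)(6)(-3003/32) / ((4 - 8)(4 + 9)) = (-45045/16)/(-52) = 3465/64
  a_2 = (3)(4)(3465/64) / ((2 - 8)(2 + 9)) = (10395/16)/(-66) = -315/32
  a_0 = (1)(2)(-315/32) / ((0 - 8)(0 + 9)) = (-315/16)/(-72) = 35/128
Hence P_8(x) = 6435 x^8/128 - 3003 x^6/32 + 3465 x^4/64 - 315 x^2/32 + 35/128.

P_8(x); series = 6435 x^8/128 - 3003 x^6/32 + 3465 x^4/64 - 315 x^2/32 + 35/128


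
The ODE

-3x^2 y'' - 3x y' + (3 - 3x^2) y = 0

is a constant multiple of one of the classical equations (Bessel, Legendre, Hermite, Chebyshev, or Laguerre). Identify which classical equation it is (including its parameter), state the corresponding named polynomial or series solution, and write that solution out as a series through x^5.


All three coefficients share the factor -3; dividing through by -3 gives  x^2 y'' + x y' + (x^2 - 1) y = 0.
This matches the Bessel equation x^2 y'' + x y' + (x^2 - nu^2) y = 0 with nu^2 = 1, so nu = 1; the solution bounded at x = 0 is J_1(x).
Frobenius at x = 0: indicial roots ±nu; for r = nu the recurrence k(k + 2nu) c_k = -c_{k-2} gives the standard series J_nu(x) = sum_{k>=0} (-1)^k / (k! (k+nu)!) (x/2)^(2k+nu). Evaluate the first 3 terms:
  k = 0: (-1)^0 / (0! * 1! * 2^1) x^1 = 1/(1*1*2) x^1 = (1/2) x^1
  k = 1: (-1)^1 / (1! * 2! * 2^3) x^3 = -1/(1*2*8) x^3 = (-1/16) x^3
  k = 2: (-1)^2 / (2! * 3! * 2^5) x^5 = 1/(2*6*32) x^5 = (1/384) x^5
Hence J_1(x) = x^5/384 - x^3/16 + x/2 + ....

J_1(x); series = x^5/384 - x^3/16 + x/2


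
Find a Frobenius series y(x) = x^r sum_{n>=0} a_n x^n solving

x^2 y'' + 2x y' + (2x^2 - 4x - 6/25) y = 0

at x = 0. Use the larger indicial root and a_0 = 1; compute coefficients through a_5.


Write in Frobenius form y'' + (p(x)/x) y' + (q(x)/x^2) y = 0:
  p(x) = 2,  q(x) = 2x^2 - 4x - 6/25.
Indicial equation: r(r-1) + (2) r + (-6/25) = 0 -> roots r_1 = 1/5, r_2 = -6/5.
Take r = r_1 = 1/5. Let y(x) = x^r sum_{n>=0} a_n x^n with a_0 = 1.
Substitute y = x^r sum a_n x^n and match x^{r+n}. The recurrence is
  D(n) a_n - 4 a_{n-1} + 2 a_{n-2} = 0,  where D(n) = (r+n)(r+n-1) + (2)(r+n) + (-6/25).
  a_n = [4 a_{n-1} - 2 a_{n-2}] / D(n).
Since the indicial polynomial factors as (r - r_1)(r - r_2), D(n) = (r_1 + n - r_1)(r_1 + n - r_2) = n(n + 7/5).
Evaluating step by step (a_0 = 1):
  n = 1: D(1) = 1(1 + 7/5) = 12/5; numerator = 4(1) = 4; a_1 = (4)/(12/5) = 5/3
  n = 2: D(2) = 2(2 + 7/5) = 34/5; numerator = 4(5/3) - 2(1) = 14/3; a_2 = (14/3)/(34/5) = 35/51
  n = 3: D(3) = 3(3 + 7/5) = 66/5; numerator = 4(35/51) - 2(5/3) = -10/17; a_3 = (-10/17)/(66/5) = -25/561
  n = 4: D(4) = 4(4 + 7/5) = 108/5; numerator = 4(-25/561) - 2(35/51) = -290/187; a_4 = (-290/187)/(108/5) = -725/10098
  n = 5: D(5) = 5(5 + 7/5) = 32; numerator = 4(-725/10098) - 2(-25/561) = -1000/5049; a_5 = (-1000/5049)/(32) = -125/20196

r = 1/5; a_0 = 1; a_1 = 5/3; a_2 = 35/51; a_3 = -25/561; a_4 = -725/10098; a_5 = -125/20196


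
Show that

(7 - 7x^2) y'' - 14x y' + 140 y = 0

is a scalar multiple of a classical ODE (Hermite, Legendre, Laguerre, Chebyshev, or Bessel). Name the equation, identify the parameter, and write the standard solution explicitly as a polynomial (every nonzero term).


All three coefficients share the factor 7; dividing through by 7 gives  (1 - x^2) y'' - 2x y' + 20 y = 0.
This matches the Legendre equation (1 - x^2) y'' - 2x y' + n(n+1) y = 0 (note the -2x y' term) with n(n+1) = 20, so n = 4; the polynomial solution is P_4(x).
With y = sum_k a_k x^k, matching x^k gives (k+2)(k+1) a_{k+2} = [k(k+1) - n(n+1)] a_k = (k - 4)(k + 5) a_k. The right side vanishes at k = 4, so the series with the parity of 4 terminates at degree 4.
Standard normalization (P_n(1) = 1): leading coefficient (2n)!/(2^n (n!)^2) = 40320/(16*576) = 35/8, so a_4 = 35/8. Work downward with a_k = (k+1)(k+2) a_{k+2} / ((k - 4)(k + 5)):
  a_2 = (3)(4)(35/8) / ((2 - 4)(2 + 5)) = (105/2)/(-14) = -15/4
  a_0 = (1)(2)(-15/4) / ((0 - 4)(0 + 5)) = (-15/2)/(-20) = 3/8
Hence P_4(x) = 35 x^4/8 - 15 x^2/4 + 3/8.

P_4(x); series = 35 x^4/8 - 15 x^2/4 + 3/8


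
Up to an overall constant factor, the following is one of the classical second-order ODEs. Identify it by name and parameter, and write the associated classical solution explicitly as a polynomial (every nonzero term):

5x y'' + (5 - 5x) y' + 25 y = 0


All three coefficients share the factor 5; dividing through by 5 gives  x y'' + (1 - x) y' + 5 y = 0.
This matches the Laguerre equation x y'' + (1 - x) y' + n y = 0 with n = 5; the polynomial solution is L_5(x).
With y = sum_k a_k x^k, matching x^k gives (k+1)k a_{k+1} + (k+1) a_{k+1} - k a_k + n a_k = 0, i.e. (k+1)^2 a_{k+1} = (k - n) a_k = (k - 5) a_k. The right side vanishes at k = 5, so the series terminates at degree 5.
Standard normalization L_n(0) = 1 gives a_0 = 1. Work upward with a_{k+1} = (k - 5) a_k / (k+1)^2:
  a_1 = (0 - 5)(1) / 1^2 = -5/1 = -5
  a_2 = (1 - 5)(-5) / 2^2 = 20/4 = 5
  a_3 = (2 - 5)(5) / 3^2 = -15/9 = -5/3
  a_4 = (3 - 5)(-5/3) / 4^2 = (10/3)/16 = 5/24
  a_5 = (4 - 5)(5/24) / 5^2 = (-5/24)/25 = -1/120
Hence L_5(x) = -x^5/120 + 5 x^4/24 - 5 x^3/3 + 5 x^2 - 5 x + 1.

L_5(x); series = -x^5/120 + 5 x^4/24 - 5 x^3/3 + 5 x^2 - 5 x + 1


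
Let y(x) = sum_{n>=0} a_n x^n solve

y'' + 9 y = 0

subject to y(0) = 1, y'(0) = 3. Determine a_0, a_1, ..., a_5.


Ansatz: y(x) = sum_{n>=0} a_n x^n, so y'(x) = sum_{n>=1} n a_n x^(n-1) and y''(x) = sum_{n>=2} n(n-1) a_n x^(n-2).
Substitute into P(x) y'' + Q(x) y' + R(x) y = 0 with P(x) = 1, Q(x) = 0, R(x) = 9, and match powers of x.
Initial conditions: a_0 = 1, a_1 = 3.
Setting the coefficient of each power of x to zero and solving order by order (substituting the coefficients already found):
  x^0: 2 a_2 + 9 a_0 = 0  ->  2 a_2 = -9 a_0 = -9  ->  a_2 = -9/2
  x^1: 6 a_3 + 9 a_1 = 0  ->  6 a_3 = -9 a_1 = -27  ->  a_3 = -9/2
  x^2: 12 a_4 + 9 a_2 = 0  ->  12 a_4 = -9 a_2 = 81/2  ->  a_4 = 27/8
  x^3: 20 a_5 + 9 a_3 = 0  ->  20 a_5 = -9 a_3 = 81/2  ->  a_5 = 81/40
Truncated series: y(x) = 1 + 3 x - (9/2) x^2 - (9/2) x^3 + (27/8) x^4 + (81/40) x^5 + O(x^6).

a_0 = 1; a_1 = 3; a_2 = -9/2; a_3 = -9/2; a_4 = 27/8; a_5 = 81/40


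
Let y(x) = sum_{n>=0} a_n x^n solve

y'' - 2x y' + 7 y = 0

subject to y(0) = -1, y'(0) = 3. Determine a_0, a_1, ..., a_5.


Ansatz: y(x) = sum_{n>=0} a_n x^n, so y'(x) = sum_{n>=1} n a_n x^(n-1) and y''(x) = sum_{n>=2} n(n-1) a_n x^(n-2).
Substitute into P(x) y'' + Q(x) y' + R(x) y = 0 with P(x) = 1, Q(x) = -2x, R(x) = 7, and match powers of x.
Initial conditions: a_0 = -1, a_1 = 3.
Setting the coefficient of each power of x to zero and solving order by order (substituting the coefficients already found):
  x^0: 2 a_2 + 7 a_0 = 0  ->  2 a_2 = -7 a_0 = 7  ->  a_2 = 7/2
  x^1: 6 a_3 + 5 a_1 = 0  ->  6 a_3 = -5 a_1 = -15  ->  a_3 = -5/2
  x^2: 12 a_4 + 3 a_2 = 0  ->  12 a_4 = -3 a_2 = -21/2  ->  a_4 = -7/8
  x^3: 20 a_5 + a_3 = 0  ->  20 a_5 = -a_3 = 5/2  ->  a_5 = 1/8
Truncated series: y(x) = -1 + 3 x + (7/2) x^2 - (5/2) x^3 - (7/8) x^4 + (1/8) x^5 + O(x^6).

a_0 = -1; a_1 = 3; a_2 = 7/2; a_3 = -5/2; a_4 = -7/8; a_5 = 1/8


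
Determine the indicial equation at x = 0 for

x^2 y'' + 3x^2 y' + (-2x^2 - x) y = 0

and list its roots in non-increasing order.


Divide by x^2 to reach normal form y'' + P_1(x) y' + P_2(x) y = 0 with P_1(x) = 3 and P_2(x) = -2 - 1/x.
x = 0 is a singular point because the y-coefficient -2 - 1/x has a pole at x = 0.
It is a regular singular point because x P_1(x) = p(x) = 3x and x^2 P_2(x) = q(x) = -2x^2 - x are polynomials, hence analytic at x = 0.
p(0) = 0,  q(0) = 0.
Indicial equation: r(r-1) + p(0) r + q(0) = 0, i.e. r^2 + (p(0) - 1) r + q(0) = 0, i.e. r^2 - 1 r = 0.
Discriminant: (-1)^2 - 4(0) = 1, so r = (1 ± 1)/2.
Solving: r_1 = 1, r_2 = 0.

indicial: r^2 - 1 r = 0; roots r_1 = 1, r_2 = 0


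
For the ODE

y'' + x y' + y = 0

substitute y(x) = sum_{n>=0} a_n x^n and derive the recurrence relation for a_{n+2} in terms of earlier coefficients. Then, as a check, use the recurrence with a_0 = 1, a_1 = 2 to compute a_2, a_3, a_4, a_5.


Substitute y = sum_n a_n x^n.
y''(x) has coefficient (n+2)(n+1) a_{n+2} at x^n;
x y'(x) has coefficient n a_n at x^n (shift);
y(x) has coefficient 1 a_n at x^n.
Matching x^n: (n+2)(n+1) a_{n+2} + (n + 1) a_n = 0.
Thus a_{n+2} = (-n - 1) / ((n+1)(n+2)) * a_n.

Check with a_0 = 1, a_1 = 2 (apply the recurrence for n = 0, 1, 2, 3): a_0 = 1, a_1 = 2, a_2 = -1/2, a_3 = -2/3, a_4 = 1/8, a_5 = 2/15.

a_(n+2) = (-n - 1) / ((n+1)(n+2)) * a_n; check: a_0 = 1, a_1 = 2, a_2 = -1/2, a_3 = -2/3, a_4 = 1/8, a_5 = 2/15


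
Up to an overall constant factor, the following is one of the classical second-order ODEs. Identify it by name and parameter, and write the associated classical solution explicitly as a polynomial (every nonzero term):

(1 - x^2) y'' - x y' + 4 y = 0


The equation is already in a standard form:  (1 - x^2) y'' - x y' + 4 y = 0.
This matches the Chebyshev equation (1 - x^2) y'' - x y' + n^2 y = 0 (note the -x y' term, not -2x y') with n^2 = 4, so n = 2; the polynomial solution is T_2(x).
With y = sum_k a_k x^k, matching x^k gives (k+2)(k+1) a_{k+2} = (k^2 - n^2) a_k = (k - 2)(k + 2) a_k. The right side vanishes at k = 2, so the series with the parity of 2 terminates at degree 2.
Standard normalization: leading coefficient of T_n is 2^(n-1), so a_2 = 2^1 = 2. Work downward with a_k = (k+1)(k+2) a_{k+2} / ((k - 2)(k + 2)):
  a_0 = (1)(2)(2) / ((0 - 2)(0 + 2)) = 4/(-4) = -1
Hence T_2(x) = 2 x^2 - 1.

T_2(x); series = 2 x^2 - 1


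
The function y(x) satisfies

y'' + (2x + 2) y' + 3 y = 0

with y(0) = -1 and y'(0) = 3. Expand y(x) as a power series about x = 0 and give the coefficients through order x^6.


Ansatz: y(x) = sum_{n>=0} a_n x^n, so y'(x) = sum_{n>=1} n a_n x^(n-1) and y''(x) = sum_{n>=2} n(n-1) a_n x^(n-2).
Substitute into P(x) y'' + Q(x) y' + R(x) y = 0 with P(x) = 1, Q(x) = 2x + 2, R(x) = 3, and match powers of x.
Initial conditions: a_0 = -1, a_1 = 3.
Setting the coefficient of each power of x to zero and solving order by order (substituting the coefficients already found):
  x^0: 2 a_2 + 2 a_1 + 3 a_0 = 0  ->  2 a_2 = -2 a_1 - 3 a_0 = -3  ->  a_2 = -3/2
  x^1: 6 a_3 + 4 a_2 + 5 a_1 = 0  ->  6 a_3 = -4 a_2 - 5 a_1 = -9  ->  a_3 = -3/2
  x^2: 12 a_4 + 6 a_3 + 7 a_2 = 0  ->  12 a_4 = -6 a_3 - 7 a_2 = 39/2  ->  a_4 = 13/8
  x^3: 20 a_5 + 8 a_4 + 9 a_3 = 0  ->  20 a_5 = -8 a_4 - 9 a_3 = 1/2  ->  a_5 = 1/40
  x^4: 30 a_6 + 10 a_5 + 11 a_4 = 0  ->  30 a_6 = -10 a_5 - 11 a_4 = -145/8  ->  a_6 = -29/48
Truncated series: y(x) = -1 + 3 x - (3/2) x^2 - (3/2) x^3 + (13/8) x^4 + (1/40) x^5 - (29/48) x^6 + O(x^7).

a_0 = -1; a_1 = 3; a_2 = -3/2; a_3 = -3/2; a_4 = 13/8; a_5 = 1/40; a_6 = -29/48


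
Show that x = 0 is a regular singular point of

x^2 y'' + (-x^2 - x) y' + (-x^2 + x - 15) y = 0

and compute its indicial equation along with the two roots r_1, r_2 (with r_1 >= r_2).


Divide by x^2 to reach normal form y'' + P_1(x) y' + P_2(x) y = 0 with P_1(x) = -1 - 1/x and P_2(x) = -1 + 1/x - 15/x^2.
x = 0 is a singular point because the y'-coefficient -1 - 1/x has a pole at x = 0 and the y-coefficient -1 + 1/x - 15/x^2 has a pole at x = 0.
It is a regular singular point because x P_1(x) = p(x) = -x - 1 and x^2 P_2(x) = q(x) = -x^2 + x - 15 are polynomials, hence analytic at x = 0.
p(0) = -1,  q(0) = -15.
Indicial equation: r(r-1) + p(0) r + q(0) = 0, i.e. r^2 + (p(0) - 1) r + q(0) = 0, i.e. r^2 - 2 r - 15 = 0.
Discriminant: (-2)^2 - 4(-15) = 64, so r = (2 ± 8)/2.
Solving: r_1 = 5, r_2 = -3.

indicial: r^2 - 2 r - 15 = 0; roots r_1 = 5, r_2 = -3


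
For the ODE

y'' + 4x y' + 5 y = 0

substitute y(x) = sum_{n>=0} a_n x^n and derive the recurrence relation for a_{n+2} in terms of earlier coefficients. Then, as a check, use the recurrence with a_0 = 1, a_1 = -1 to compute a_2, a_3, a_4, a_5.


Substitute y = sum_n a_n x^n.
y''(x) has coefficient (n+2)(n+1) a_{n+2} at x^n;
4 x y'(x) has coefficient 4 n a_n at x^n (shift);
5 y(x) has coefficient 5 a_n at x^n.
Matching x^n: (n+2)(n+1) a_{n+2} + (4n + 5) a_n = 0.
Thus a_{n+2} = (-4n - 5) / ((n+1)(n+2)) * a_n.

Check with a_0 = 1, a_1 = -1 (apply the recurrence for n = 0, 1, 2, 3): a_0 = 1, a_1 = -1, a_2 = -5/2, a_3 = 3/2, a_4 = 65/24, a_5 = -51/40.

a_(n+2) = (-4n - 5) / ((n+1)(n+2)) * a_n; check: a_0 = 1, a_1 = -1, a_2 = -5/2, a_3 = 3/2, a_4 = 65/24, a_5 = -51/40


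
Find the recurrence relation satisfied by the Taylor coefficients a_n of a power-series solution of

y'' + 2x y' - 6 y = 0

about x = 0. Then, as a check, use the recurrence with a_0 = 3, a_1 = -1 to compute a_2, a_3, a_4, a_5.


Substitute y = sum_n a_n x^n.
y''(x) has coefficient (n+2)(n+1) a_{n+2} at x^n;
2 x y'(x) has coefficient 2 n a_n at x^n (shift);
-6 y(x) has coefficient -6 a_n at x^n.
Matching x^n: (n+2)(n+1) a_{n+2} + (2n - 6) a_n = 0.
Thus a_{n+2} = (-2n + 6) / ((n+1)(n+2)) * a_n.

Check with a_0 = 3, a_1 = -1 (apply the recurrence for n = 0, 1, 2, 3): a_0 = 3, a_1 = -1, a_2 = 9, a_3 = -2/3, a_4 = 3/2, a_5 = 0.

a_(n+2) = (-2n + 6) / ((n+1)(n+2)) * a_n; check: a_0 = 3, a_1 = -1, a_2 = 9, a_3 = -2/3, a_4 = 3/2, a_5 = 0


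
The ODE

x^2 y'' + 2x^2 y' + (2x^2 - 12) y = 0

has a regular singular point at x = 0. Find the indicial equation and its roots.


Divide by x^2 to reach normal form y'' + P_1(x) y' + P_2(x) y = 0 with P_1(x) = 2 and P_2(x) = 2 - 12/x^2.
x = 0 is a singular point because the y-coefficient 2 - 12/x^2 has a pole at x = 0.
It is a regular singular point because x P_1(x) = p(x) = 2x and x^2 P_2(x) = q(x) = 2x^2 - 12 are polynomials, hence analytic at x = 0.
p(0) = 0,  q(0) = -12.
Indicial equation: r(r-1) + p(0) r + q(0) = 0, i.e. r^2 + (p(0) - 1) r + q(0) = 0, i.e. r^2 - 1 r - 12 = 0.
Discriminant: (-1)^2 - 4(-12) = 49, so r = (1 ± 7)/2.
Solving: r_1 = 4, r_2 = -3.

indicial: r^2 - 1 r - 12 = 0; roots r_1 = 4, r_2 = -3


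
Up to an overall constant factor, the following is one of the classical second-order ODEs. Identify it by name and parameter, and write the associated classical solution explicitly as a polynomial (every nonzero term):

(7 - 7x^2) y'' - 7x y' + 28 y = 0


All three coefficients share the factor 7; dividing through by 7 gives  (1 - x^2) y'' - x y' + 4 y = 0.
This matches the Chebyshev equation (1 - x^2) y'' - x y' + n^2 y = 0 (note the -x y' term, not -2x y') with n^2 = 4, so n = 2; the polynomial solution is T_2(x).
With y = sum_k a_k x^k, matching x^k gives (k+2)(k+1) a_{k+2} = (k^2 - n^2) a_k = (k - 2)(k + 2) a_k. The right side vanishes at k = 2, so the series with the parity of 2 terminates at degree 2.
Standard normalization: leading coefficient of T_n is 2^(n-1), so a_2 = 2^1 = 2. Work downward with a_k = (k+1)(k+2) a_{k+2} / ((k - 2)(k + 2)):
  a_0 = (1)(2)(2) / ((0 - 2)(0 + 2)) = 4/(-4) = -1
Hence T_2(x) = 2 x^2 - 1.

T_2(x); series = 2 x^2 - 1


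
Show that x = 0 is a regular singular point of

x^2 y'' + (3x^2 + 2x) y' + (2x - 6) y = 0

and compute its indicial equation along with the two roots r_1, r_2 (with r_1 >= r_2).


Divide by x^2 to reach normal form y'' + P_1(x) y' + P_2(x) y = 0 with P_1(x) = 3 + 2/x and P_2(x) = 2/x - 6/x^2.
x = 0 is a singular point because the y'-coefficient 3 + 2/x has a pole at x = 0 and the y-coefficient 2/x - 6/x^2 has a pole at x = 0.
It is a regular singular point because x P_1(x) = p(x) = 3x + 2 and x^2 P_2(x) = q(x) = 2x - 6 are polynomials, hence analytic at x = 0.
p(0) = 2,  q(0) = -6.
Indicial equation: r(r-1) + p(0) r + q(0) = 0, i.e. r^2 + (p(0) - 1) r + q(0) = 0, i.e. r^2 + 1 r - 6 = 0.
Discriminant: (1)^2 - 4(-6) = 25, so r = (-1 ± 5)/2.
Solving: r_1 = 2, r_2 = -3.

indicial: r^2 + 1 r - 6 = 0; roots r_1 = 2, r_2 = -3
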